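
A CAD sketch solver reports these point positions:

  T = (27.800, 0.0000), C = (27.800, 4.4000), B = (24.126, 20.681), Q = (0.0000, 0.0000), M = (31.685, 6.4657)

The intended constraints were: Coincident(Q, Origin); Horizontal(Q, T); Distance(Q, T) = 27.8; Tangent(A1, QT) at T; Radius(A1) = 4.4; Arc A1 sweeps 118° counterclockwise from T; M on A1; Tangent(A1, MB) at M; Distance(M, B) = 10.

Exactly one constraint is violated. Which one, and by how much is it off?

Distance(M, B) = 10 — off by 6.10.

Q = (0.00, 0.00) ✓; Q.y = 0.00, T.y = 0.00 ✓; |QT| = 27.80 ✓; ∠(CT, TQ) = 90.00° ✓; |CT| = 4.400 ✓; bearing(C→M) − bearing(C→T) = 118.0° ✓; |CM| = 4.400 ✓; ∠(CM, MB) = 90.00° ✓; |MB| = 16.10 ✗.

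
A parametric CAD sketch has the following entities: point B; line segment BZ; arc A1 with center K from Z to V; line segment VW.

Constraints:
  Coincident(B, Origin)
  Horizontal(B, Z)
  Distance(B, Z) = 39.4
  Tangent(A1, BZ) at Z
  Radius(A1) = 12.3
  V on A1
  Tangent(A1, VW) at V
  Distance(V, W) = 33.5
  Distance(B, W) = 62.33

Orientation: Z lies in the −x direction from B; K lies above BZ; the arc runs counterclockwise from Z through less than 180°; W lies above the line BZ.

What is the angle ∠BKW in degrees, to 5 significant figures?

107.95°

B is at the origin; BZ is horizontal with |BZ| = 39.4 and Z on the −x side, so Z = (-39.400, 0.0000). A1 meets BZ tangentially, so KZ is at right angles to BZ, so K = Z + (0, 12.3) = (-39.400, 12.300). Since KV ⟂ VW (tangency), |KW| = √(12.3² + 33.5²) = 35.687 regardless of where V sits on A1. So W lies on both circle(B, 62.33) and circle(K, 35.687); the above-BZ intersection is W = (-39.781, 47.985). V is the foot of the tangent from W: V = (-27.900, 16.662).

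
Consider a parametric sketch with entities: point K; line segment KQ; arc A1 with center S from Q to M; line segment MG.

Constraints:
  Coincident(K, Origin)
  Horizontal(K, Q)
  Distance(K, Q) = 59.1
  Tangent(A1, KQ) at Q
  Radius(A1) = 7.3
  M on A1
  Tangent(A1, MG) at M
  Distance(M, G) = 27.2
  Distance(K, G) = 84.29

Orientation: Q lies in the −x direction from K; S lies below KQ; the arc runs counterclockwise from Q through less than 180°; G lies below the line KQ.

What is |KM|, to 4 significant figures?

65.27

Checks: |SM| = 7.300 ✓; ∠(SM, MG) = 90.00° ✓; |MG| = 27.20 ✓; |KG| = 84.29 ✓.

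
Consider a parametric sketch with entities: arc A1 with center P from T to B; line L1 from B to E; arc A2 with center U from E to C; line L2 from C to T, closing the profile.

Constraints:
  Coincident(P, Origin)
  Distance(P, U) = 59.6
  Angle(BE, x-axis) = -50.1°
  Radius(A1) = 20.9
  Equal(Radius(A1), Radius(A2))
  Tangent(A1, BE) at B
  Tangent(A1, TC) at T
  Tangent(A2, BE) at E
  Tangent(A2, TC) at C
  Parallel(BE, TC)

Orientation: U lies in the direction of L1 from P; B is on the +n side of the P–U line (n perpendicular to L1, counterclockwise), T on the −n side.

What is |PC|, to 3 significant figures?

63.2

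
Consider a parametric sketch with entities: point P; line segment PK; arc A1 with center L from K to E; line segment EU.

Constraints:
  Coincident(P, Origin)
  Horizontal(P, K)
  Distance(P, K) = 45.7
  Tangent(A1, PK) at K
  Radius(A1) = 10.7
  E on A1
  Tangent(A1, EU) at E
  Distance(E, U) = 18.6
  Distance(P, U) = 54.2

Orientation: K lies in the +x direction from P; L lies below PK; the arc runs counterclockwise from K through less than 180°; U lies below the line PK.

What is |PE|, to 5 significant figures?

39.027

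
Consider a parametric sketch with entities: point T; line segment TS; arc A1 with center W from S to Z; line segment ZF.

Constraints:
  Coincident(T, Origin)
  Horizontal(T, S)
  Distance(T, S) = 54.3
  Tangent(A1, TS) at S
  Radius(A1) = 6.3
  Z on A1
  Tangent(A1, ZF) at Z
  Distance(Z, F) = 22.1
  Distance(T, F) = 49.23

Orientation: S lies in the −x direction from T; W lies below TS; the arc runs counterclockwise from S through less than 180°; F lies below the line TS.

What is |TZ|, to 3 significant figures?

59.5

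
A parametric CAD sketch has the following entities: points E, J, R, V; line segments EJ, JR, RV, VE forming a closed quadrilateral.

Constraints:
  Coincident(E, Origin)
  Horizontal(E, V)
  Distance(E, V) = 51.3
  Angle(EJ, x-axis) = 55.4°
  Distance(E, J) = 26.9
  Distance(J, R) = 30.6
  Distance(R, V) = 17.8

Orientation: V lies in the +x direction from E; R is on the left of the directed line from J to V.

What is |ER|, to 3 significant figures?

48.4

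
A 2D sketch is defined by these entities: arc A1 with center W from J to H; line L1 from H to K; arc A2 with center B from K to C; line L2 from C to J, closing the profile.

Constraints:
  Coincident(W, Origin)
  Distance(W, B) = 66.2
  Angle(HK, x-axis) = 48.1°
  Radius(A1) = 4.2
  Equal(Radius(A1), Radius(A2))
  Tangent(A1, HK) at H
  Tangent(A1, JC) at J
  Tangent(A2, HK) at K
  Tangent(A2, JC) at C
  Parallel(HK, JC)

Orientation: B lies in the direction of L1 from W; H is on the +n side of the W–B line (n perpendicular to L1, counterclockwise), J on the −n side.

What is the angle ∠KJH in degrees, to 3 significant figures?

82.8°

The slot axis is L1's direction at 48.1°, so u = (cos 48.1°, sin 48.1°) = (0.668, 0.744) and n = (−sin 48.1°, cos 48.1°) = (-0.744, 0.668). W is at the origin and B lies 66.2 along u from W, so B = 66.2·u = (44.2, 49.3). Tangency of A1 to both parallel lines with radius 4.2 puts H and J at W ± 4.2·n: H = (-3.13, 2.80), J = (3.13, -2.80). Equal radii place K and C the same way about B: K = B + 4.2·n = (41.1, 52.1), C = B − 4.2·n = (47.3, 46.5). Then cos ∠KJH = JK·JH / (|JK||JH|), giving 82.8°.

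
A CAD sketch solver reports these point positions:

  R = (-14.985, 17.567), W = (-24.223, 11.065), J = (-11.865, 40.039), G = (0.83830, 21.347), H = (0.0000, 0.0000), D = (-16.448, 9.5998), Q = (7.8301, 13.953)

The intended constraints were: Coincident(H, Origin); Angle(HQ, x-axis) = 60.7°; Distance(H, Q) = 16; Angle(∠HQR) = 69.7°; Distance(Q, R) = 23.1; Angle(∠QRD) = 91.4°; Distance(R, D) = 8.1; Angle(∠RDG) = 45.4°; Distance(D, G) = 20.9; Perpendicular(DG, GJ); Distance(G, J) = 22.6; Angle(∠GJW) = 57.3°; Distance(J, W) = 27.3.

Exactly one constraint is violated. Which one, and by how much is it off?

Distance(J, W) = 27.3 — off by 4.20.

H = (0.00, 0.00) ✓; HQ at 60.70° ✓; |HQ| = 16.00 ✓; ∠HQR = 69.70° ✓; |QR| = 23.10 ✓; ∠QRD = 91.40° ✓; |RD| = 8.100 ✓; ∠RDG = 45.40° ✓; |DG| = 20.90 ✓; ∠(DG, GJ) = 90.00° ✓; |GJ| = 22.60 ✓; ∠GJW = 57.30° ✓; |JW| = 31.50 ✗.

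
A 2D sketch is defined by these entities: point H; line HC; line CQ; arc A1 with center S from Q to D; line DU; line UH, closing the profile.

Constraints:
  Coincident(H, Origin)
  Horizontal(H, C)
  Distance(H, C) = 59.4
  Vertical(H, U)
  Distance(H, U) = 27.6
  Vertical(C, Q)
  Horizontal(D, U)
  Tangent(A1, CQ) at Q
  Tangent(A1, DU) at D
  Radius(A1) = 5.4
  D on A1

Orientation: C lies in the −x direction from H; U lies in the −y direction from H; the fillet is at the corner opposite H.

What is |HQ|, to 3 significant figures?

63.4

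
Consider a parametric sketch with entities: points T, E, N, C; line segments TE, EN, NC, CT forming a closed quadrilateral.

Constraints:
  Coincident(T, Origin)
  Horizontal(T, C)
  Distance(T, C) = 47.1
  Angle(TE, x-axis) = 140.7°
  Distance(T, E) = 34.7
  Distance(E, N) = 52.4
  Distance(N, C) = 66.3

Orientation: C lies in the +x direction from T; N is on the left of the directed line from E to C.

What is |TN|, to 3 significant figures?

57.9

Checks: |EN| = 52.40 ✓; |NC| = 66.30 ✓.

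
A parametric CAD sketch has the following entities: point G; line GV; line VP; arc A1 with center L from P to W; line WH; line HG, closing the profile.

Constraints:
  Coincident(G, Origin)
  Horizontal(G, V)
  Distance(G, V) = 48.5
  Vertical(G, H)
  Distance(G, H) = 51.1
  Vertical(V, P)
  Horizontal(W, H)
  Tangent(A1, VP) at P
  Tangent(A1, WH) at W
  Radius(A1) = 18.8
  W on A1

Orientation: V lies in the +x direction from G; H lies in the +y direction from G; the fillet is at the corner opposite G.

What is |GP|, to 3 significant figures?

58.3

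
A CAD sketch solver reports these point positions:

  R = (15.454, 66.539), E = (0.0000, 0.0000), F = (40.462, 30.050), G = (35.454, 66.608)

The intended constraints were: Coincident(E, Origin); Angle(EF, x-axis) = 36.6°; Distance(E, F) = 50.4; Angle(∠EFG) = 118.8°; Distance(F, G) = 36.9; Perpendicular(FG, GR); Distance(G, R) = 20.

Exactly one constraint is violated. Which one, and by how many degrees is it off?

Perpendicular(FG, GR) — off by 7.60°.

E = (0.00, 0.00) ✓; EF at 36.60° ✓; |EF| = 50.40 ✓; ∠EFG = 118.8° ✓; |FG| = 36.90 ✓; ∠(FG, GR) = 82.40° ✗; |GR| = 20.00 ✓.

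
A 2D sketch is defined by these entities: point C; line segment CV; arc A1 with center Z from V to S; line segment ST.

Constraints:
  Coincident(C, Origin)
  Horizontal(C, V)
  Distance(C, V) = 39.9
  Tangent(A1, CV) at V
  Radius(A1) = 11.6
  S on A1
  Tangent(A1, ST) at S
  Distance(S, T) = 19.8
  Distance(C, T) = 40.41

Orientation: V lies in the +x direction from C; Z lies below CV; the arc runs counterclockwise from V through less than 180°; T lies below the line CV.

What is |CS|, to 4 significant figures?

30.27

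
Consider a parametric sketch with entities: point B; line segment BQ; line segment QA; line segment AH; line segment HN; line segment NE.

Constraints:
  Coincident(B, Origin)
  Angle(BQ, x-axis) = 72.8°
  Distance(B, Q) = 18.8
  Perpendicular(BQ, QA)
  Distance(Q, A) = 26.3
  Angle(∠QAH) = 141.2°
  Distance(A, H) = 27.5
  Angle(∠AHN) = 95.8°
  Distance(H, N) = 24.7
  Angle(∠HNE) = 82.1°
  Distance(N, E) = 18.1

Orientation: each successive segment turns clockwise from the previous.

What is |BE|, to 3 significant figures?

21.9

B is at the origin; BQ runs at 72.8° with length 18.8, so Q = (5.56, 18.0). BQ ⟂ QA, so QA runs at -17.2°; with |QA| = 26.3, A = (30.7, 10.2). ∠QAH = 141.2° gives AH at -56.0° from the x-axis; with |AH| = 27.5, H = (46.1, -12.6). ∠AHN = 95.8° gives HN at -140° from the x-axis; with |HN| = 24.7, N = (27.1, -28.4). ∠HNE = 82.1° gives NE at 122° from the x-axis; with |NE| = 18.1, E = (17.5, -13.1). Then |BE| = |E − B| = 21.9.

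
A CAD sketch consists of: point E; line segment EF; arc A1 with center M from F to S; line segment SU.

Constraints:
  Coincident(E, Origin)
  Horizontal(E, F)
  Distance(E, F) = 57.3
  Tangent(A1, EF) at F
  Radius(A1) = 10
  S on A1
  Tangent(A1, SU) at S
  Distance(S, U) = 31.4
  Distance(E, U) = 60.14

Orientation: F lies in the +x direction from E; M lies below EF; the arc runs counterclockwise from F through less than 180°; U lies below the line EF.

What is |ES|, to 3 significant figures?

48.2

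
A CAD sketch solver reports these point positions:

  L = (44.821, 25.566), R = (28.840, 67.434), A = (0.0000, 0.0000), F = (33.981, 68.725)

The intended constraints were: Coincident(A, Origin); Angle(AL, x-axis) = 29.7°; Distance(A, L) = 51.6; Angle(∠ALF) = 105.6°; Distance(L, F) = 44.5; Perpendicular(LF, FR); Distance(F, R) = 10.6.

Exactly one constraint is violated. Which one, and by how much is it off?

Distance(F, R) = 10.6 — off by 5.30.

A = (0.00, 0.00) ✓; AL at 29.70° ✓; |AL| = 51.60 ✓; ∠ALF = 105.6° ✓; |LF| = 44.50 ✓; ∠(LF, FR) = 90.00° ✓; |FR| = 5.301 ✗.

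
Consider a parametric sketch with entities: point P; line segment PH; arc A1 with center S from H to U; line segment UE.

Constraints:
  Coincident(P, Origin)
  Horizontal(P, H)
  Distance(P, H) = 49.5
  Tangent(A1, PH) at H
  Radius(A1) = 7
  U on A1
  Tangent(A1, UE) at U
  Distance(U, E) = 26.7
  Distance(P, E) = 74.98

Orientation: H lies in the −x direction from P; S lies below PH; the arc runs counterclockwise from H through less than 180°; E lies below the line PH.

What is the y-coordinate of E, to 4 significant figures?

-24.46

Checks: |SU| = 7.000 ✓; ∠(SU, UE) = 90.00° ✓; |UE| = 26.70 ✓; |PE| = 74.98 ✓.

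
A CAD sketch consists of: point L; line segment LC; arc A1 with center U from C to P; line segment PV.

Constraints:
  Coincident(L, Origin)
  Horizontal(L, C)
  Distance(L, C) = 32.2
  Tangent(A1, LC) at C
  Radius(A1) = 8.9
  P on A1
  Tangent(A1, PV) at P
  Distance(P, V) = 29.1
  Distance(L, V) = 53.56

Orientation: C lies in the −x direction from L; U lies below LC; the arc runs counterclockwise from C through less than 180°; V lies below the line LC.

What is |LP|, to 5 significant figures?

42.255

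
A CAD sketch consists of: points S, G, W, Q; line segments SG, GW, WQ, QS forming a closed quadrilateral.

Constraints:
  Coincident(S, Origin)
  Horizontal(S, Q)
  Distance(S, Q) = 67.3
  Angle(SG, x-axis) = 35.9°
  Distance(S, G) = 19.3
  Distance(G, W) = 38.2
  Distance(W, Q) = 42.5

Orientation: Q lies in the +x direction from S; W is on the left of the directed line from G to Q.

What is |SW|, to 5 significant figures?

57.462

S is at the origin; S and Q share the same y with |SQ| = 67.3 and Q in +x, so Q = (67.3, 0). SG runs at 35.9° with |SG| = 19.3, so G = (15.634, 11.317). W is determined by |GW| = 38.2 and |WQ| = 42.5 together: it lies at the intersection of circle(G, 38.2) and circle(Q, 42.5). With |GQ| = 52.891, the foot of the radical line on GQ is 23.165 from G and the perpendicular offset is √(38.2² − 23.165²) = 30.375. Taking the left-of-GQ solution: W = (44.762, 36.032).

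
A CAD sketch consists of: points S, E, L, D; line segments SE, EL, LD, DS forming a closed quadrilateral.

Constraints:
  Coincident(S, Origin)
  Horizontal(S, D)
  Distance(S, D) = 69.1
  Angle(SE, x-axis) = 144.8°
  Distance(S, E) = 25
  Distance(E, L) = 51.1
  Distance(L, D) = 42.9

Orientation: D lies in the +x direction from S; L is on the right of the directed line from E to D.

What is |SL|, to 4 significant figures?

27.16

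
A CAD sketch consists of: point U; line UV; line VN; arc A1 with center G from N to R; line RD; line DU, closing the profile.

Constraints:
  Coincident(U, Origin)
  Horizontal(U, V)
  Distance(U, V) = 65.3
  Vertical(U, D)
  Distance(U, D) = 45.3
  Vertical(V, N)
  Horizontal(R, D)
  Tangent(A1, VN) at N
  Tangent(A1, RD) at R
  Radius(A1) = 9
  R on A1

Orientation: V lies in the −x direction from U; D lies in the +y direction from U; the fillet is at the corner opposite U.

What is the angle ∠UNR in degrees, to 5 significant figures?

74.070°

The virtual corner opposite U is at (-65.300, 45.300). A1 meets VN tangentially, so GN is at right angles to VN and tangency of A1 to RD means the radius GR is perpendicular to RD, with radius 9.0, so the center G sits 9.0 in from both sides at G = (-56.300, 36.300). That places the tangent points at N = (-65.300, 36.300) on VN and R = (-56.300, 45.300) on RD. Then cos ∠UNR = NU·NR / (|NU||NR|), giving 74.070°.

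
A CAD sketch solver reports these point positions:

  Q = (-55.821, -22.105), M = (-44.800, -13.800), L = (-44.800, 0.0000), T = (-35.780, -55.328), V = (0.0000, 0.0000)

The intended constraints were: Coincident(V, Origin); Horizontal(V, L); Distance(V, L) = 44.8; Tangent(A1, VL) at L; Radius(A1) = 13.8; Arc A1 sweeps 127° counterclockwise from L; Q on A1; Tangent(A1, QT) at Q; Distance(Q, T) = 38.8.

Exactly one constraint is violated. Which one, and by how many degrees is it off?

Tangent(A1, QT) at Q — off by 5.90°.

V = (0.00, 0.00) ✓; V.y = 0.00, L.y = 0.00 ✓; |VL| = 44.80 ✓; ∠(ML, LV) = 90.00° ✓; |ML| = 13.80 ✓; bearing(M→Q) − bearing(M→L) = 127.0° ✓; |MQ| = 13.80 ✓; ∠(MQ, QT) = 95.90° ✗; |QT| = 38.80 ✓.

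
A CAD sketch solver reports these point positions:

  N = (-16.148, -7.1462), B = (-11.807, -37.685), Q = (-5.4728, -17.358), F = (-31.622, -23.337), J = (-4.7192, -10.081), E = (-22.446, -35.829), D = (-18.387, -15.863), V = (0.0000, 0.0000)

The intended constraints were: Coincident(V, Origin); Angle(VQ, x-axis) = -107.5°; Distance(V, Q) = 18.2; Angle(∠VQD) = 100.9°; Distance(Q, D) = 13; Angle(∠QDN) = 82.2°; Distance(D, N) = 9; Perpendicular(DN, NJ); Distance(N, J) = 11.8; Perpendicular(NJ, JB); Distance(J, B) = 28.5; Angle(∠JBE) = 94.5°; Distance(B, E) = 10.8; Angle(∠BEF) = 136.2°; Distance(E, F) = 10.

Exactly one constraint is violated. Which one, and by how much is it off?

Distance(E, F) = 10 — off by 5.50.

V = (0.00, 0.00) ✓; VQ at -107.5° ✓; |VQ| = 18.20 ✓; ∠VQD = 100.9° ✓; |QD| = 13.00 ✓; ∠QDN = 82.20° ✓; |DN| = 9.000 ✓; ∠(DN, NJ) = 90.00° ✓; |NJ| = 11.80 ✓; ∠(NJ, JB) = 90.00° ✓; |JB| = 28.50 ✓; ∠JBE = 94.50° ✓; |BE| = 10.80 ✓; ∠BEF = 136.2° ✓; |EF| = 15.50 ✗.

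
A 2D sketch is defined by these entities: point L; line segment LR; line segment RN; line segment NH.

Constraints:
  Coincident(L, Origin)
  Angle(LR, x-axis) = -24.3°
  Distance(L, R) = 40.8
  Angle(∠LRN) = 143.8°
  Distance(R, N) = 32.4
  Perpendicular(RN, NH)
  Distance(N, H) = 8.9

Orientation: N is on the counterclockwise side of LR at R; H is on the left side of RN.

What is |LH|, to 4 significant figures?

67.07

L is at the origin; LR runs at -24.3° with length 40.8, so R = 40.8·(cos -24.3°, sin -24.3°) = (37.19, -16.79). ∠LRN = 143.8°, so RN runs at -24.3° + (180° − 143.8°) = 11.90° from the x-axis; with |RN| = 32.4, N = R + 32.4·(cos 11.90°, sin 11.90°) = (68.89, -10.11). The perpendicularity gives NH at right angles to RN; with |NH| = 8.9 on the left of RN, H = N + 8.9·(-0.2062, 0.9785) = (67.05, -1.400). Then |LH| = |H − L| = 67.07.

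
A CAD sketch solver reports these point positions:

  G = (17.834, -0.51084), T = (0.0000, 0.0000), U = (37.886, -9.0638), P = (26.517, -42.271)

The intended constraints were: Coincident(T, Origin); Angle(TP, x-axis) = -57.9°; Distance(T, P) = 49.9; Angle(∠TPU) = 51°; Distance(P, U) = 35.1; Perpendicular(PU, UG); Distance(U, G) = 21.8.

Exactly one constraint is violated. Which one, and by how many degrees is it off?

Perpendicular(PU, UG) — off by 4.20°.

T = (0.00, 0.00) ✓; TP at -57.90° ✓; |TP| = 49.90 ✓; ∠TPU = 51.00° ✓; |PU| = 35.10 ✓; ∠(PU, UG) = 85.80° ✗; |UG| = 21.80 ✓.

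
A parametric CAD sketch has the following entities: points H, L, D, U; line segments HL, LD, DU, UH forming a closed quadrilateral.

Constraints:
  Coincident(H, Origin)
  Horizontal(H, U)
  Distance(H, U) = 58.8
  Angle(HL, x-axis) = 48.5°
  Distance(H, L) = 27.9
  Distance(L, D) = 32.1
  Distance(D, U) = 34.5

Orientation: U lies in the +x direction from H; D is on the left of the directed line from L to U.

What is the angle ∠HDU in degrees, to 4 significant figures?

73.52°

H is at the origin; H and U share the same y with |HU| = 58.8 and U in +x, so U = (58.8, 0). HL runs at 48.5° with |HL| = 27.9, so L = (18.49, 20.90). D is determined by |LD| = 32.1 and |DU| = 34.5 together: it lies at the intersection of circle(L, 32.1) and circle(U, 34.5). With |LU| = 45.41, the foot of the radical line on LU is 20.94 from L and the perpendicular offset is √(32.1² − 20.94²) = 24.33. Taking the left-of-LU solution: D = (48.28, 32.86).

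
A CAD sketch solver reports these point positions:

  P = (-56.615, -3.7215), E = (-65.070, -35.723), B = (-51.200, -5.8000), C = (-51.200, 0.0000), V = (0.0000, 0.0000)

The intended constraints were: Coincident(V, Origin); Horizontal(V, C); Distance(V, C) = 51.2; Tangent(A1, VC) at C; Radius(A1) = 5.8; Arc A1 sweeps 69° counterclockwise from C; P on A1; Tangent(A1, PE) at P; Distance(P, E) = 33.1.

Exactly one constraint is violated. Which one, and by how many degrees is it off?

Tangent(A1, PE) at P — off by 6.20°.

V = (0.00, 0.00) ✓; V.y = 0.00, C.y = 0.00 ✓; |VC| = 51.20 ✓; ∠(BC, CV) = 90.00° ✓; |BC| = 5.800 ✓; bearing(B→P) − bearing(B→C) = 69.00° ✓; |BP| = 5.800 ✓; ∠(BP, PE) = 83.80° ✗; |PE| = 33.10 ✓.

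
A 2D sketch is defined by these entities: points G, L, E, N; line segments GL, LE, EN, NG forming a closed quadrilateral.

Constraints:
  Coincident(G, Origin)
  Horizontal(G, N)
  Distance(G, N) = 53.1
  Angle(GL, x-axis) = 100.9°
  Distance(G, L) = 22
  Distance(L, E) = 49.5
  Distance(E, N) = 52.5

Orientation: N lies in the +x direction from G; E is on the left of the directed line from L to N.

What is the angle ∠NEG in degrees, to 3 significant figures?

54.7°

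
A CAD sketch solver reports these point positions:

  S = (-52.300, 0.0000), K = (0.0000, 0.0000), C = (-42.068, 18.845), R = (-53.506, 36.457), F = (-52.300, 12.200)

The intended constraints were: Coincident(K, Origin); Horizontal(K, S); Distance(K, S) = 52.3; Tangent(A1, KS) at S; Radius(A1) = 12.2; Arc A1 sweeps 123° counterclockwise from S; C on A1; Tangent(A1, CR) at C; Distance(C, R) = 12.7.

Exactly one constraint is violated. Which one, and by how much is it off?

Distance(C, R) = 12.7 — off by 8.30.

K = (0.00, 0.00) ✓; K.y = 0.00, S.y = 0.00 ✓; |KS| = 52.30 ✓; ∠(FS, SK) = 90.00° ✓; |FS| = 12.20 ✓; bearing(F→C) − bearing(F→S) = 123.0° ✓; |FC| = 12.20 ✓; ∠(FC, CR) = 90.00° ✓; |CR| = 21.00 ✗.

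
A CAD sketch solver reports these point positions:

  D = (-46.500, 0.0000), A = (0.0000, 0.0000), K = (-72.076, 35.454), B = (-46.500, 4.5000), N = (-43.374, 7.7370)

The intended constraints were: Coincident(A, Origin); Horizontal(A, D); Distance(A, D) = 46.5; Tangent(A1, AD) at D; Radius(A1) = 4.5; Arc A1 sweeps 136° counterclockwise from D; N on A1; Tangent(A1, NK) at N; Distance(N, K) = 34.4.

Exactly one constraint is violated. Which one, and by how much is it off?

Distance(N, K) = 34.4 — off by 5.50.

A = (0.00, 0.00) ✓; A.y = 0.00, D.y = 0.00 ✓; |AD| = 46.50 ✓; ∠(BD, DA) = 90.00° ✓; |BD| = 4.500 ✓; bearing(B→N) − bearing(B→D) = 136.0° ✓; |BN| = 4.500 ✓; ∠(BN, NK) = 90.00° ✓; |NK| = 39.90 ✗.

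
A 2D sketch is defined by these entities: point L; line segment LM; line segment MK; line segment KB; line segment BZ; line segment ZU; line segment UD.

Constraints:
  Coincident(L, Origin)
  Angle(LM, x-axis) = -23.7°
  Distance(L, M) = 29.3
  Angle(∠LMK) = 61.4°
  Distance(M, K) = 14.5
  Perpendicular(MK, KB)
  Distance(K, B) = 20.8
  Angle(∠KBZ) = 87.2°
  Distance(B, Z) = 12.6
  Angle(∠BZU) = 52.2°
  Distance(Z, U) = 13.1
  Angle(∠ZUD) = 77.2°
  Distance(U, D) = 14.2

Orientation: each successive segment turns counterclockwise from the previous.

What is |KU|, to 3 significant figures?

11.0

L is at the origin; LM runs at -23.7° with length 29.3, so M = (26.8, -11.8). ∠LMK = 61.4° gives MK at 94.9° from the x-axis; with |MK| = 14.5, K = (25.6, 2.67). MK is perpendicular to KB, so KB runs at -175°; with |KB| = 20.8, B = (4.87, 0.893). ∠KBZ = 87.2° gives BZ at -82.3° from the x-axis; with |BZ| = 12.6, Z = (6.55, -11.6). ∠BZU = 52.2° gives ZU at 45.5° from the x-axis; with |ZU| = 13.1, U = (15.7, -2.25). Then |KU| = |U − K| = 11.0.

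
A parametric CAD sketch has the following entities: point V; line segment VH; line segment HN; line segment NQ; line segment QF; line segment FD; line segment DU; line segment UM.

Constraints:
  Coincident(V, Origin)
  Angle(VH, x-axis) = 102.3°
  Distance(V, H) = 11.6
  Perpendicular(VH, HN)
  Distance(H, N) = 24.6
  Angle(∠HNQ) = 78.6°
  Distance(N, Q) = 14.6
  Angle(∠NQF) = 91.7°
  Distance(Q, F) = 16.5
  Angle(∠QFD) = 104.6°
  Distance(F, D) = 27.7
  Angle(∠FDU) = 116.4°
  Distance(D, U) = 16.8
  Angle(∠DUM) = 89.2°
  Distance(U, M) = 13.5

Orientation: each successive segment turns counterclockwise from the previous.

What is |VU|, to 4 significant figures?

40.36

∠QFD = 104.6° gives FD at 97.40° from the x-axis; with |FD| = 27.7, D = (-8.907, 26.37). ∠FDU = 116.4° gives DU at 161.0° from the x-axis; with |DU| = 16.8, U = (-24.79, 31.84). Then |VU| = |U − V| = 40.36.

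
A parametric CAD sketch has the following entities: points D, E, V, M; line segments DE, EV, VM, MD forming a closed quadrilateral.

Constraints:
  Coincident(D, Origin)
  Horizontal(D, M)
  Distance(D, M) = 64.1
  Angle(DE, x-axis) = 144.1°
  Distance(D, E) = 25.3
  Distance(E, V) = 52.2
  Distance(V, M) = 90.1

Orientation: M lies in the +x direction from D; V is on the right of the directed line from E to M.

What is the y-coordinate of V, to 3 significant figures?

-37.3

Checks: |EV| = 52.20 ✓; |VM| = 90.10 ✓.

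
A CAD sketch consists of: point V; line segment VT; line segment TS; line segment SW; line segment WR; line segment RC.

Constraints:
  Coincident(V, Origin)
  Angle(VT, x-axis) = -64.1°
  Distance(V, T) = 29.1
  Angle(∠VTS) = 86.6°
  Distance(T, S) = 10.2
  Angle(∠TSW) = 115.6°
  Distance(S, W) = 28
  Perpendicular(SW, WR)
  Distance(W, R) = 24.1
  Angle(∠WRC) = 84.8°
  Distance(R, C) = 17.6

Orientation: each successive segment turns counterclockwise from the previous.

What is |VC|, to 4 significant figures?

12.28

V is at the origin; VT runs at -64.1° with length 29.1, so T = (12.71, -26.18). ∠VTS = 86.6° gives TS at 29.30° from the x-axis; with |TS| = 10.2, S = (21.61, -21.19). ∠TSW = 115.6° gives SW at 93.70° from the x-axis; with |SW| = 28.0, W = (19.80, 6.756). SW ⟂ WR, so WR runs at -176.3°; with |WR| = 24.1, R = (-4.251, 5.201). ∠WRC = 84.8° gives RC at -81.10° from the x-axis; with |RC| = 17.6, C = (-1.528, -12.19). Then |VC| = |C − V| = 12.28.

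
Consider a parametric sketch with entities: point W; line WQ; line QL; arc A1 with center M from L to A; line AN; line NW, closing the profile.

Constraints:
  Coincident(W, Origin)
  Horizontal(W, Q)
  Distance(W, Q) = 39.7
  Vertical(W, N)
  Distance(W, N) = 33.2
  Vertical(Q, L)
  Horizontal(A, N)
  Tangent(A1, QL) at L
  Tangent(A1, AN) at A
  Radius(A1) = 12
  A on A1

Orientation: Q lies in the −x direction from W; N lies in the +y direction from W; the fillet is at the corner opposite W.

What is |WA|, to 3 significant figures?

43.2

The virtual corner opposite W is at (-39.7, 33.2). The tangent condition forces ML to be normal to QL and A1 meets AN tangentially, so MA is at right angles to AN, with radius 12.0, so the center M sits 12.0 in from both sides at M = (-27.7, 21.2). That places the tangent points at L = (-39.7, 21.2) on QL and A = (-27.7, 33.2) on AN. Then |WA| = |A − W| = 43.2.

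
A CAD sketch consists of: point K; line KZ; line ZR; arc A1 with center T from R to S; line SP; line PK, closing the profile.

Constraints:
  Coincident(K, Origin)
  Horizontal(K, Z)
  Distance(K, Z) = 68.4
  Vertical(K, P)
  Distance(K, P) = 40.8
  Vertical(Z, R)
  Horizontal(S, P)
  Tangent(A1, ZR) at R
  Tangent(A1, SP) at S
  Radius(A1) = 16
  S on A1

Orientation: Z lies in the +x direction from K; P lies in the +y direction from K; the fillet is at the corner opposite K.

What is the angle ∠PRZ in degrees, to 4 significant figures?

103.2°

K is at the origin; K and Z share the same y with |KZ| = 68.4 and Z on the +x side, so Z = (68.40, 0.000). KP is vertical with |KP| = 40.8 and P on the +y side, so P = (0.000, 40.80). The virtual corner opposite K is at (68.40, 40.80). The tangent condition forces TR to be normal to ZR and A1 meets SP tangentially, so TS is at right angles to SP, with radius 16.0, so the center T sits 16.0 in from both sides at T = (52.40, 24.80). That places the tangent points at R = (68.40, 24.80) on ZR and S = (52.40, 40.80) on SP. Then cos ∠PRZ = RP·RZ / (|RP||RZ|), giving 103.2°.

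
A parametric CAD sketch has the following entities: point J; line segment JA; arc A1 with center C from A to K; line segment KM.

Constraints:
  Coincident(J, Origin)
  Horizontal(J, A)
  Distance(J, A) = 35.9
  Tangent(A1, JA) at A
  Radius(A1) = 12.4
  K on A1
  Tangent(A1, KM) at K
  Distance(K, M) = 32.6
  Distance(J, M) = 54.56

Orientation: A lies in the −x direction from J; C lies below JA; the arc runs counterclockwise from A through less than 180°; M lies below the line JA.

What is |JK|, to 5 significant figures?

50.105

Checks: |CK| = 12.40 ✓; ∠(CK, KM) = 90.00° ✓; |KM| = 32.60 ✓; |JM| = 54.56 ✓.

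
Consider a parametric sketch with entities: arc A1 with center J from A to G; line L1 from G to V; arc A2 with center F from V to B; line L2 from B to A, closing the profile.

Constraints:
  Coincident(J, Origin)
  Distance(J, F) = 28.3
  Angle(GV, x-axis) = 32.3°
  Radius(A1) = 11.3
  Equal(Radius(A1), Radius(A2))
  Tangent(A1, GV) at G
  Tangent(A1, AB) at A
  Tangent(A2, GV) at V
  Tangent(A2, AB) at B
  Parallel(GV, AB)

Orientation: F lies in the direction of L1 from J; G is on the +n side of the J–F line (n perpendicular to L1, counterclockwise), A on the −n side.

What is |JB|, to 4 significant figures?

30.47

The slot axis is L1's direction at 32.3°, so u = (cos 32.3°, sin 32.3°) = (0.8453, 0.5344) and n = (−sin 32.3°, cos 32.3°) = (-0.5344, 0.8453). J is at the origin and F lies 28.3 along u from J, so F = 28.3·u = (23.92, 15.12). Tangency of A1 to both parallel lines with radius 11.3 puts G and A at J ± 11.3·n: G = (-6.038, 9.551), A = (6.038, -9.551). Equal radii place V and B the same way about F: V = F + 11.3·n = (17.88, 24.67), B = F − 11.3·n = (29.96, 5.571). Then |JB| = |B − J| = 30.47.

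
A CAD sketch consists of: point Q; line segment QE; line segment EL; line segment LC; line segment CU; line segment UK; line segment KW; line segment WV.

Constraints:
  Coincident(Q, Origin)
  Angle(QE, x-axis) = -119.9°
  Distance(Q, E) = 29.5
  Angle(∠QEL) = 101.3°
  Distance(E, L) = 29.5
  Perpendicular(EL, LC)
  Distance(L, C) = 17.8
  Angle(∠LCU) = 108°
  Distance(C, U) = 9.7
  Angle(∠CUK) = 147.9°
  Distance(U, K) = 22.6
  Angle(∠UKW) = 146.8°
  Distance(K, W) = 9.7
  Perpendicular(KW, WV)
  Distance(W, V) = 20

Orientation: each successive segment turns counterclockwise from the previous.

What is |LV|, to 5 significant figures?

23.649

Q is at the origin; QE runs at -119.9° with length 29.5, so E = (-14.705, -25.573). ∠QEL = 101.3° gives EL at -41.200° from the x-axis; with |EL| = 29.5, L = (7.4909, -45.005). The perpendicularity gives LC at right angles to EL, so LC runs at 48.800°; with |LC| = 17.8, C = (19.216, -31.612). ∠LCU = 108.0° gives CU at 120.80° from the x-axis; with |CU| = 9.7, U = (14.249, -23.280). ∠CUK = 147.9° gives UK at 152.90° from the x-axis; with |UK| = 22.6, K = (-5.8701, -12.985). ∠UKW = 146.8° gives KW at -173.90° from the x-axis; with |KW| = 9.7, W = (-15.515, -14.015). The perpendicularity gives WV at right angles to KW, so WV runs at -83.900°; with |WV| = 20.0, V = (-13.390, -33.902). Then |LV| = |V − L| = 23.649.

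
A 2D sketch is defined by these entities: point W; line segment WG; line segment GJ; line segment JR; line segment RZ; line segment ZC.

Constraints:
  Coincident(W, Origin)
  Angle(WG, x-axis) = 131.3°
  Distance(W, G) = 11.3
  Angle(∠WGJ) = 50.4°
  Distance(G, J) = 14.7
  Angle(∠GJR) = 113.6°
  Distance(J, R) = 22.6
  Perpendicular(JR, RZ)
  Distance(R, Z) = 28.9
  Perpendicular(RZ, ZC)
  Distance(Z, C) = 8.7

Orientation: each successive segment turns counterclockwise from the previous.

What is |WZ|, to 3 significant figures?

25.6

W is at the origin; WG runs at 131.3° with length 11.3, so G = (-7.46, 8.49). ∠WGJ = 50.4° gives GJ at -99.1° from the x-axis; with |GJ| = 14.7, J = (-9.78, -6.03). ∠GJR = 113.6° gives JR at -32.7° from the x-axis; with |JR| = 22.6, R = (9.24, -18.2). JR is perpendicular to RZ, so RZ runs at 57.3°; with |RZ| = 28.9, Z = (24.8, 6.08). Then |WZ| = |Z − W| = 25.6.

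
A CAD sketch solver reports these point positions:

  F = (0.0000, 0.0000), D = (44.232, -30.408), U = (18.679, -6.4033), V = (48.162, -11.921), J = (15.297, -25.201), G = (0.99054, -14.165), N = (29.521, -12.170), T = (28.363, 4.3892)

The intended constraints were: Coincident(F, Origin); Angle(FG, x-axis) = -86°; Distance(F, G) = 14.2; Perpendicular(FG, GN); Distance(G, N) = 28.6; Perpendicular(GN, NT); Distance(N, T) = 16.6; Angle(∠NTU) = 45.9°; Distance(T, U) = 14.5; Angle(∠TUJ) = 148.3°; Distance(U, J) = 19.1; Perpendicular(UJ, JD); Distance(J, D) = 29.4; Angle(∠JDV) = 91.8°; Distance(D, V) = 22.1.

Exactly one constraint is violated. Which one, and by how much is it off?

Distance(D, V) = 22.1 — off by 3.20.

F = (0.00, 0.00) ✓; FG at -86.00° ✓; |FG| = 14.20 ✓; ∠(FG, GN) = 90.00° ✓; |GN| = 28.60 ✓; ∠(GN, NT) = 90.00° ✓; |NT| = 16.60 ✓; ∠NTU = 45.90° ✓; |TU| = 14.50 ✓; ∠TUJ = 148.3° ✓; |UJ| = 19.10 ✓; ∠(UJ, JD) = 90.00° ✓; |JD| = 29.40 ✓; ∠JDV = 91.80° ✓; |DV| = 18.90 ✗.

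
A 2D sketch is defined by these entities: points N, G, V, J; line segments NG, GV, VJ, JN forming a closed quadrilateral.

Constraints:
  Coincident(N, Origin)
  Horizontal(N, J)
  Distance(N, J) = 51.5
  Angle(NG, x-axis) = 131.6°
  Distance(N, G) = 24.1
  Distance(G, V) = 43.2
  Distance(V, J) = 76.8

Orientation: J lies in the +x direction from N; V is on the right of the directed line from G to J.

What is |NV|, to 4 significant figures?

32.65

N is at the origin; N and J share the same y with |NJ| = 51.5 and J in +x, so J = (51.5, 0). NG runs at 131.6° with |NG| = 24.1, so G = (-16.00, 18.02). V is determined by |GV| = 43.2 and |VJ| = 76.8 together: it lies at the intersection of circle(G, 43.2) and circle(J, 76.8). With |GJ| = 69.87, the foot of the radical line on GJ is 6.077 from G and the perpendicular offset is √(43.2² − 6.077²) = 42.77. Taking the right-of-GJ solution: V = (-21.16, -24.87).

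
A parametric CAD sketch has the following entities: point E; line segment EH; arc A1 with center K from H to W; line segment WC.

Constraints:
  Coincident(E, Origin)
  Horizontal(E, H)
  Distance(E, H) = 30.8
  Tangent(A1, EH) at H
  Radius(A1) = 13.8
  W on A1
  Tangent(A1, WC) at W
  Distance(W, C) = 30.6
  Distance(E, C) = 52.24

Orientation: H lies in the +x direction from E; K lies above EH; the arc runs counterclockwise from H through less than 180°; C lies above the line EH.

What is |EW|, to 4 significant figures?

47.32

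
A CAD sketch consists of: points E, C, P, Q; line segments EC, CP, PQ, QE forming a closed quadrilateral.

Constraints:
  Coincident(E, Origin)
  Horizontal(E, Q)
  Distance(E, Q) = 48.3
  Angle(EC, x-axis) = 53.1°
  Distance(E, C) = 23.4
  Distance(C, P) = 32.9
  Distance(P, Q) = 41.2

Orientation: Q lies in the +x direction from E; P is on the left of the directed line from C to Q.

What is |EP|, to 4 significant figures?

55.98

Checks: |CP| = 32.90 ✓; |PQ| = 41.20 ✓.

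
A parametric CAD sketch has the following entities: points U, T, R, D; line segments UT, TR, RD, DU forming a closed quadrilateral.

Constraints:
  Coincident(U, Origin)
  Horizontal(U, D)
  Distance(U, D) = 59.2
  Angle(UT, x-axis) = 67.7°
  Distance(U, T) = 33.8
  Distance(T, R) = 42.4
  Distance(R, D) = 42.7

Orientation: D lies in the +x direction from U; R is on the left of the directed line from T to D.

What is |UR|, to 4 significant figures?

68.43

Checks: |TR| = 42.40 ✓; |RD| = 42.70 ✓.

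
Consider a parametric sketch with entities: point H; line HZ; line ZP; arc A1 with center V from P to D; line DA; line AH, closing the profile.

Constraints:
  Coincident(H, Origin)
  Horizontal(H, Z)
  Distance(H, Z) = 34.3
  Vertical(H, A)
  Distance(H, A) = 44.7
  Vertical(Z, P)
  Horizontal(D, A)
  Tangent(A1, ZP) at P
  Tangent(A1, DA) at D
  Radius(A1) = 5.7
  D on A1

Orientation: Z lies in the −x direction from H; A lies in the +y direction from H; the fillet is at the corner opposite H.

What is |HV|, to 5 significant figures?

48.363

H is at the origin; HZ is horizontal with |HZ| = 34.3 and Z on the −x side, so Z = (-34.300, 0.0000). H and A share the same x with |HA| = 44.7 and A on the +y side, so A = (0.0000, 44.700). The virtual corner opposite H is at (-34.300, 44.700). Since A1 is tangent to ZP there, VP ⟂ ZP and the tangent condition forces VD to be normal to DA, with radius 5.7, so the center V sits 5.7 in from both sides at V = (-28.600, 39.000). Then |HV| = |V − H| = 48.363.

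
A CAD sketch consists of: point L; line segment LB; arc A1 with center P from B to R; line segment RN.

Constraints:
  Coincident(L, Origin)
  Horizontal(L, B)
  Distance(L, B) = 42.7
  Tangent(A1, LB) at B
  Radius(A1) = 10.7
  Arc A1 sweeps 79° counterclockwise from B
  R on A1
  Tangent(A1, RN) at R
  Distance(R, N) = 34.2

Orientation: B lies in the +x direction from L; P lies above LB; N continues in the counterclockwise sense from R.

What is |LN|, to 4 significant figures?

73.15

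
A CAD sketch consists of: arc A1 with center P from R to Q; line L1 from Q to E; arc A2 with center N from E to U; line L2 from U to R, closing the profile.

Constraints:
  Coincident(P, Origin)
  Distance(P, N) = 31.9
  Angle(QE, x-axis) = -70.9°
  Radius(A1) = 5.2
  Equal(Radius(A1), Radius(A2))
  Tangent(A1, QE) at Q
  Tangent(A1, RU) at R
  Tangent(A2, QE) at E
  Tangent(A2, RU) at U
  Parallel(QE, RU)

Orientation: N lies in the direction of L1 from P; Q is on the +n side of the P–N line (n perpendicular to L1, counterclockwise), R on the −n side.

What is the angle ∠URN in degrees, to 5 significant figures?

9.2583°

Tangency of A1 to both parallel lines with radius 5.2 puts Q and R at P ± 5.2·n: Q = (4.9137, 1.7015), R = (-4.9137, -1.7015). Equal radii place E and U the same way about N: E = N + 5.2·n = (15.352, -28.442), U = N − 5.2·n = (5.5245, -31.845). Then cos ∠URN = RU·RN / (|RU||RN|), giving 9.2583°.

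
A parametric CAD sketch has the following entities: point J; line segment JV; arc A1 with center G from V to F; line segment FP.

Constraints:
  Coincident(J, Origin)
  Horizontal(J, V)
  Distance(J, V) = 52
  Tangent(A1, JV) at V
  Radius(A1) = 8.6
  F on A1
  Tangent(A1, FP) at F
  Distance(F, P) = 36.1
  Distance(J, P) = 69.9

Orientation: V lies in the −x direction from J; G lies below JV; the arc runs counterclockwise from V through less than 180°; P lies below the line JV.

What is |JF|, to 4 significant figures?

61.30

J is at the origin; JV is horizontal with |JV| = 52.0 and V on the −x side, so V = (-52.00, 0.000). Tangency of A1 to JV means the radius GV is perpendicular to JV, so G = V + (0, -8.6) = (-52.00, -8.600). Since GF ⟂ FP (tangency), |GP| = √(8.6² + 36.1²) = 37.11 regardless of where F sits on A1. So P lies on both circle(J, 69.9) and circle(G, 37.11); the below-JV intersection is P = (-52.89, -45.70). F is the foot of the tangent from P: F = (-60.41, -10.39).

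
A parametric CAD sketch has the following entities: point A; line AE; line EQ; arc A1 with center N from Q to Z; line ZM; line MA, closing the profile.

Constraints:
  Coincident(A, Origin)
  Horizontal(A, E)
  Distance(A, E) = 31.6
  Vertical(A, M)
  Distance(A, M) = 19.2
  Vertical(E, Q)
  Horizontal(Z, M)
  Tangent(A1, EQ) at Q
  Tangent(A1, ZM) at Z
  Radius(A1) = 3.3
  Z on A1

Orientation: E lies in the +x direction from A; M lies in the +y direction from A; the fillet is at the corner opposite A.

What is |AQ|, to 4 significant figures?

35.37

A is at the origin; AE is horizontal with |AE| = 31.6 and E on the +x side, so E = (31.60, 0.000). AM is vertical with |AM| = 19.2 and M on the +y side, so M = (0.000, 19.20). The virtual corner opposite A is at (31.60, 19.20). A1 meets EQ tangentially, so NQ is at right angles to EQ and the tangent condition forces NZ to be normal to ZM, with radius 3.3, so the center N sits 3.3 in from both sides at N = (28.30, 15.90). That places the tangent points at Q = (31.60, 15.90) on EQ and Z = (28.30, 19.20) on ZM. Then |AQ| = |Q − A| = 35.37.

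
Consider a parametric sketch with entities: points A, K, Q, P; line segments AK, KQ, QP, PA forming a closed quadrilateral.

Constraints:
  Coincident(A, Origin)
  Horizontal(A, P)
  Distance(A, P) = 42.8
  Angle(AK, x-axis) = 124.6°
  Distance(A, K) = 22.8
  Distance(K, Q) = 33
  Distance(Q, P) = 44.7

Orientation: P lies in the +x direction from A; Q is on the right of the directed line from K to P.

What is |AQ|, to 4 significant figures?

11.73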